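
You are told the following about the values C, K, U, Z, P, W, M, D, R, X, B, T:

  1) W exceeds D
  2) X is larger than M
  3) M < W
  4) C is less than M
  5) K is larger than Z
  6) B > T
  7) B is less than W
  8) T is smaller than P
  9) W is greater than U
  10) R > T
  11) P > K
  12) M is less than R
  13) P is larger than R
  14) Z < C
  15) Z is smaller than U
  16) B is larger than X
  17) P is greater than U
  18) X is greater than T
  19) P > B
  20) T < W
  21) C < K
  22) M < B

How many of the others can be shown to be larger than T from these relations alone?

Directly above T: R, X, B, P, W.
No other element is forced above T by the given relations, so the count is 5.

5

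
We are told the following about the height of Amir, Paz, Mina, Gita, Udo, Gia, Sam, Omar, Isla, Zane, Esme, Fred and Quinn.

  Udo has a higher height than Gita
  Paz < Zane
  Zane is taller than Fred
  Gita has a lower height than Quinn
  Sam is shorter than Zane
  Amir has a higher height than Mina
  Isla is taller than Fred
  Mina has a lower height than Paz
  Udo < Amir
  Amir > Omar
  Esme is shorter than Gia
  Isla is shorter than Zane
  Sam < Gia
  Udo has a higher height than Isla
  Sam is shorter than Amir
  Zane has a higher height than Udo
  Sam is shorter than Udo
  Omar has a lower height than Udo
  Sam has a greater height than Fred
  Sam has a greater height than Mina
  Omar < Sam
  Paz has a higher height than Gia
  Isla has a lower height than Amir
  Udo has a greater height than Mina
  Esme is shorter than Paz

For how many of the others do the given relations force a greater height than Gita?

Directly above Gita: Udo, Quinn.
One step further: Amir, Zane (4 so far).
No other element is forced above Gita by the given relations, so the count is 4.

4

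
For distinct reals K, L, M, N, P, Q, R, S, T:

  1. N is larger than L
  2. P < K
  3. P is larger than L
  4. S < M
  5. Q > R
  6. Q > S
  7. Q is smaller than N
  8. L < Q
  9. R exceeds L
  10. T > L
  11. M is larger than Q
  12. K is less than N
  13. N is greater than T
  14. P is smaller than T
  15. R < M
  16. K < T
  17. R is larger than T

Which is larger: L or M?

The relevant relations are L < P; P < K; K < T; T < R; R < Q; Q < M.
Together: L < P < K < T < R < Q < M.
So L < M; M is the larger of the two.

M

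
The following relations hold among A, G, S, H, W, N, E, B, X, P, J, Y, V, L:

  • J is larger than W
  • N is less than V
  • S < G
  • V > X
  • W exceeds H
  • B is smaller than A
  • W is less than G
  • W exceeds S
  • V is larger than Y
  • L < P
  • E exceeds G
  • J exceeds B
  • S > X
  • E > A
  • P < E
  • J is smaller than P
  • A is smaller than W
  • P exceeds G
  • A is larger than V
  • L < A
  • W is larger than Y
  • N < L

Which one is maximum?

E

Chaining downward from E: directly below it, A, G, P; then S, B, L, V, W, J; then H, X, N, Y.
That covers every other element, and nothing is given above E, so E is the maximum.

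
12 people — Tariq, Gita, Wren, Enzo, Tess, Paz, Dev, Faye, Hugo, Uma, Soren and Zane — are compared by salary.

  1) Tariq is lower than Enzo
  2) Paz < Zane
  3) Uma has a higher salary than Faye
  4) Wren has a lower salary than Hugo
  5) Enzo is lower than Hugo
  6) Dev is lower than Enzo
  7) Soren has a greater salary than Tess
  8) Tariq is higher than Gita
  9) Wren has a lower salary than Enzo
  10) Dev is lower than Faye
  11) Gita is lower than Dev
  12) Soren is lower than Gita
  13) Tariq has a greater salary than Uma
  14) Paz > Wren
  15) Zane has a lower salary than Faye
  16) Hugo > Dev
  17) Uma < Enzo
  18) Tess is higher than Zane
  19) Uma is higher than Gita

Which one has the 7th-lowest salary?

Chaining the given pairs: Wren < Paz < Zane < Tess < Soren < Gita < Dev < Faye < Uma < Tariq < Enzo < Hugo.
The 7th smallest is Dev.

Dev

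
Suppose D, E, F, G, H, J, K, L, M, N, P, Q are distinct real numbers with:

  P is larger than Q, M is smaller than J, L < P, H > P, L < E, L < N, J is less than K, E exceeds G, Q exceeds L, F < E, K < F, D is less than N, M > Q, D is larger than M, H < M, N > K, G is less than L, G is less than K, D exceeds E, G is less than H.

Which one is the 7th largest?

Piecing the relations together gives one ordering: G < L < Q < P < H < M < J < K < F < E < D < N.
Counting 7 from the largest end gives M.

M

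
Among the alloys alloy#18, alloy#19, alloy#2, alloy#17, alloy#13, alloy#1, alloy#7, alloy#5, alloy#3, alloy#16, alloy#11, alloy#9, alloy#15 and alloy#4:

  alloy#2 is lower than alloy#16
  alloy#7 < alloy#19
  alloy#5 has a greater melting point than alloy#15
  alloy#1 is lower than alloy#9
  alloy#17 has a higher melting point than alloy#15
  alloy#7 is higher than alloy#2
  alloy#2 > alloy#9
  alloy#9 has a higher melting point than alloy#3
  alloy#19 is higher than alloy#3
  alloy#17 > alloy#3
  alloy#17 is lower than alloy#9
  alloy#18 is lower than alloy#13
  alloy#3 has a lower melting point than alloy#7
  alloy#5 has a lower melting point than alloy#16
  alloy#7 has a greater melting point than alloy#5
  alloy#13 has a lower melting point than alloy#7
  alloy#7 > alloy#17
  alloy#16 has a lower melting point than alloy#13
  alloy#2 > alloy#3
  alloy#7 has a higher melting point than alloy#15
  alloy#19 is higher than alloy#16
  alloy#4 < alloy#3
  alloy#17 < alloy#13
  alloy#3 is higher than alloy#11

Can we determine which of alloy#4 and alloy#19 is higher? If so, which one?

Following the relations from alloy#4: alloy#4 < alloy#3 < alloy#17 < alloy#9 < alloy#2 < alloy#16 < alloy#13 < alloy#7 < alloy#19.
So alloy#19 is higher.

alloy#19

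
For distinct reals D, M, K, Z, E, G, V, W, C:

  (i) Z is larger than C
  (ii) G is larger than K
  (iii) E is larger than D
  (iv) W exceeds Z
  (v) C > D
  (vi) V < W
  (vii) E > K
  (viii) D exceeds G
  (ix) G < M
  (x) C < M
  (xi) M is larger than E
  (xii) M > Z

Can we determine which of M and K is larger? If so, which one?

M

Link the given pairs in sequence: K < G; G < D; D < C; C < Z; Z < M.
Chaining these gives K < G < D < C < Z < M.
So M is larger.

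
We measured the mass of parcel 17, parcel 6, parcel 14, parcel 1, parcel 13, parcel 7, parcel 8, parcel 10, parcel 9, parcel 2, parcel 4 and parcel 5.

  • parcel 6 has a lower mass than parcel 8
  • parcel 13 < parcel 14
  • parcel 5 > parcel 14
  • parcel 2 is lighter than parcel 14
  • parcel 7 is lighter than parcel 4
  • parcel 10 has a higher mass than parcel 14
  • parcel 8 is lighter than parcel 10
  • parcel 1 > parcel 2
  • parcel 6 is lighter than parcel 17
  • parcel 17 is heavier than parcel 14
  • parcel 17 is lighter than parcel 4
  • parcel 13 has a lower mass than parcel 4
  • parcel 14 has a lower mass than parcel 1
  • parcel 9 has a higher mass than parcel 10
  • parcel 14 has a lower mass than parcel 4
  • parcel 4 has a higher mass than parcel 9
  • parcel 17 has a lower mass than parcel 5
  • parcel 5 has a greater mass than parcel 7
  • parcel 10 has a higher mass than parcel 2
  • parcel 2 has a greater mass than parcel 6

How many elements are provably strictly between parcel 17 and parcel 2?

The relations place parcel 2 below parcel 17. An element lies strictly between them when it is forced above parcel 2 and also forced below parcel 17.
Above parcel 2: {parcel 14, parcel 1, parcel 10, parcel 9, parcel 5, parcel 4}. Below parcel 17: {parcel 6, parcel 13, parcel 14}.
Intersection: {parcel 14} — 1.

1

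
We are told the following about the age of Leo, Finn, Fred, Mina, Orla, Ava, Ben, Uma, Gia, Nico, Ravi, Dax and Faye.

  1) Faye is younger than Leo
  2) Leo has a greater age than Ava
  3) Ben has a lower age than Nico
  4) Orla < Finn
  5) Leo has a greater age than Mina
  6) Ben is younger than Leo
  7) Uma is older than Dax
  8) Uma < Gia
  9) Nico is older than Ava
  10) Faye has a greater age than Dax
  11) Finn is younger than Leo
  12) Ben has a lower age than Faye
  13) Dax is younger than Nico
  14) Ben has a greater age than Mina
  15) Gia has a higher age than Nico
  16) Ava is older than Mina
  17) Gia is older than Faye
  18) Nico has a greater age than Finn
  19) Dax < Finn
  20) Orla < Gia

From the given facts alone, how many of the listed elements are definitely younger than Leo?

7

Directly below Leo: Mina, Finn, Ben, Ava, Faye.
One step further: Dax, Orla (7 so far).
Nothing else is reachable below Leo; 7 in all.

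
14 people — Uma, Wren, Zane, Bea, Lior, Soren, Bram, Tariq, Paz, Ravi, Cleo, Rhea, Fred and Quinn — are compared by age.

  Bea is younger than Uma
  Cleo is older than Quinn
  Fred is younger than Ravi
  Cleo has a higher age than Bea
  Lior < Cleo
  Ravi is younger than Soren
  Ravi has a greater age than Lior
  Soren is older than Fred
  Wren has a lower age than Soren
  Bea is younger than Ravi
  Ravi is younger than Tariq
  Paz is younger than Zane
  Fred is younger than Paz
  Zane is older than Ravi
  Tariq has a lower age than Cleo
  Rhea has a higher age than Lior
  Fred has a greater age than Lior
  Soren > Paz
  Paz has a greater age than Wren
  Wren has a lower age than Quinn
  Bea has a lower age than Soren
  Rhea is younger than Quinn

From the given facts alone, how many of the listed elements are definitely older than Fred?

6

The elements the relations force above Fred are Paz, Ravi, Zane, Tariq, Cleo, Soren — no chain reaches any other.
That is 6.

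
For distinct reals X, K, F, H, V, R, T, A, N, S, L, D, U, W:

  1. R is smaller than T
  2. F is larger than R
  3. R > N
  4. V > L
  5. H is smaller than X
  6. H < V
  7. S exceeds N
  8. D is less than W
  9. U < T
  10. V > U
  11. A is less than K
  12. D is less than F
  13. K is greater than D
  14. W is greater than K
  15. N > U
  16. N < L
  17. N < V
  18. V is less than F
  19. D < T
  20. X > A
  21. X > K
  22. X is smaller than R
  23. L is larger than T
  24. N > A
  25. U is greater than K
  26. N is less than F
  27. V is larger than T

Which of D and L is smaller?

D

Link the given pairs in sequence: D < K; K < U; U < N; N < R; R < T; T < L.
Together: D < K < U < N < R < T < L.
So D < L; D is the smaller of the two.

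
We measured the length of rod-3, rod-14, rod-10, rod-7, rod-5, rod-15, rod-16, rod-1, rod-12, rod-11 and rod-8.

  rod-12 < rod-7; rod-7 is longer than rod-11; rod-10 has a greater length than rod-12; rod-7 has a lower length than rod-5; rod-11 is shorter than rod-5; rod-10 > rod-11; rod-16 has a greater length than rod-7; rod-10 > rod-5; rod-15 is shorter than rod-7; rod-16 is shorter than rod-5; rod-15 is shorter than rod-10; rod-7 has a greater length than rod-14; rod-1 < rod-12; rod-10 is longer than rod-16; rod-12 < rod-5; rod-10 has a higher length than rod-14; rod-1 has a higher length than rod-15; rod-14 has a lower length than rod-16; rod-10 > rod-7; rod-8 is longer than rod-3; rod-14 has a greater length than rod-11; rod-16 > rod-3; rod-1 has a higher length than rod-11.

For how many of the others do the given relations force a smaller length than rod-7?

5

Directly below rod-7: rod-11, rod-15, rod-12, rod-14.
One step further: rod-1 (5 so far).
Nothing else is reachable below rod-7; 5 in all.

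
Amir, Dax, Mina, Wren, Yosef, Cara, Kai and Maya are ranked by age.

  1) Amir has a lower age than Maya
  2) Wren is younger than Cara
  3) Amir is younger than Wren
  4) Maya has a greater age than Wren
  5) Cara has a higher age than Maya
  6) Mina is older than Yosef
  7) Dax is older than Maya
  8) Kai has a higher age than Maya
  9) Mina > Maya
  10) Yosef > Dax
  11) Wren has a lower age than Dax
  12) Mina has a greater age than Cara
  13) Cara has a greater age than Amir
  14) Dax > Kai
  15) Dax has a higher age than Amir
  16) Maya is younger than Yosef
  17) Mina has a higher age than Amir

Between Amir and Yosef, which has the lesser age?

Amir

Link the given pairs in sequence: Amir < Wren; Wren < Maya; Maya < Kai; Kai < Dax; Dax < Yosef.
Together: Amir < Wren < Maya < Kai < Dax < Yosef.
So Amir < Yosef; Amir is the younger of the two.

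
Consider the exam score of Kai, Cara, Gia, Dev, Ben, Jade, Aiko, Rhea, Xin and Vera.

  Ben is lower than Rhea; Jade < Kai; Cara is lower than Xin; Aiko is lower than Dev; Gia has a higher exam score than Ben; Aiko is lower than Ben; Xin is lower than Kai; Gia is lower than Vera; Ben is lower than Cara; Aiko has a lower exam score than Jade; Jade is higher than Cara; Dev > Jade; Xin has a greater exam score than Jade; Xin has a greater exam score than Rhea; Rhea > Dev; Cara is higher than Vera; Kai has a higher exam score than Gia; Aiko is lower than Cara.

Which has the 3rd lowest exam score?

Gia

The consecutive relations fix a unique order: Aiko < Ben < Gia < Vera < Cara < Jade < Dev < Rhea < Xin < Kai.
The 3rd smallest is Gia.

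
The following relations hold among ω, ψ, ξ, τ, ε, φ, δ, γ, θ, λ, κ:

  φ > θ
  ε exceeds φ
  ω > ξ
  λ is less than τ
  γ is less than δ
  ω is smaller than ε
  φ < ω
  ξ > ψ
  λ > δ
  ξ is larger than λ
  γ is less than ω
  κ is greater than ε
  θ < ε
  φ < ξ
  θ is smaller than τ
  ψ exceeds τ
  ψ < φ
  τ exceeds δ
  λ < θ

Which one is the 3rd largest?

Chaining the given pairs: γ < δ < λ < θ < τ < ψ < φ < ξ < ω < ε < κ.
Counting 3 from the largest end gives ω.

ω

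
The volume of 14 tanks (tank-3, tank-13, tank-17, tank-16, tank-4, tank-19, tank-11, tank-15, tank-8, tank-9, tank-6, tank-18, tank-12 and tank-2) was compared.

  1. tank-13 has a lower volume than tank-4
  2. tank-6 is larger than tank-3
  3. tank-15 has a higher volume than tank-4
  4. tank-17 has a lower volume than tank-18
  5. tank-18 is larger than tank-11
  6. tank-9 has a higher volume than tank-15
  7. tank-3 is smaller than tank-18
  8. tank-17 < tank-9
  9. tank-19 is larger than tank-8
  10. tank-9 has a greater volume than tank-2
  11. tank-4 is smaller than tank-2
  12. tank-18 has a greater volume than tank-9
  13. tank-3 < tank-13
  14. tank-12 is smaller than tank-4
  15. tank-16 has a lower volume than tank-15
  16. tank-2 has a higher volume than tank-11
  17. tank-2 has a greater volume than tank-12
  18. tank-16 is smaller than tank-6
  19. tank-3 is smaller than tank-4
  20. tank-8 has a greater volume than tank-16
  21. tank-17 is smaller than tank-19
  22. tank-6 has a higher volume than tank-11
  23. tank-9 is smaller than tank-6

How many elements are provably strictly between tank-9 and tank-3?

4

The relations place tank-3 below tank-9. An element lies strictly between them when it is forced above tank-3 and also forced below tank-9.
Above tank-3: {tank-13, tank-4, tank-2, tank-15, tank-6, tank-18}. Below tank-9: {tank-12, tank-11, tank-13, tank-4, tank-16, tank-2, tank-15, tank-17}.
Intersection: {tank-13, tank-4, tank-2, tank-15} — 4.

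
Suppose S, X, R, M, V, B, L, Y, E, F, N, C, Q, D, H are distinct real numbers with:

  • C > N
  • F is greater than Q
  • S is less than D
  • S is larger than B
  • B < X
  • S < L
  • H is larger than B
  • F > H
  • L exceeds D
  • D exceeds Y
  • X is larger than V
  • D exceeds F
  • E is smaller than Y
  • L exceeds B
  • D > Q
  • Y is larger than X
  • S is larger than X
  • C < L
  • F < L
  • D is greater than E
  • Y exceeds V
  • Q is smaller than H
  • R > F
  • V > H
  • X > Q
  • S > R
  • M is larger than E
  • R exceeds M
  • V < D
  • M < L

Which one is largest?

E is not greatest since E < Y; Q is not greatest since Q < X; N is not greatest since N < C; B is not greatest since B < H; H is not greatest since H < V; C is not greatest since C < L; M is not greatest since M < L; F is not greatest since F < R; V is not greatest since V < X; X is not greatest since X < Y; R is not greatest since R < S; Y is not greatest since Y < D; S is not greatest since S < D; D is not greatest since D < L.
Only L has nothing above it, so L is the largest.

L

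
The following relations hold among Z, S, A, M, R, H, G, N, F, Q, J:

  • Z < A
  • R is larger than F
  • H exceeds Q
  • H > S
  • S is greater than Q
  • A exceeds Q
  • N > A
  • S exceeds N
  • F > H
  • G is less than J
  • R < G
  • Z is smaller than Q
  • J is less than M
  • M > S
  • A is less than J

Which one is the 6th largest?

H

The consecutive relations fix a unique order: Z < Q < A < N < S < H < F < R < G < J < M.
Counting 6 from the largest end gives H.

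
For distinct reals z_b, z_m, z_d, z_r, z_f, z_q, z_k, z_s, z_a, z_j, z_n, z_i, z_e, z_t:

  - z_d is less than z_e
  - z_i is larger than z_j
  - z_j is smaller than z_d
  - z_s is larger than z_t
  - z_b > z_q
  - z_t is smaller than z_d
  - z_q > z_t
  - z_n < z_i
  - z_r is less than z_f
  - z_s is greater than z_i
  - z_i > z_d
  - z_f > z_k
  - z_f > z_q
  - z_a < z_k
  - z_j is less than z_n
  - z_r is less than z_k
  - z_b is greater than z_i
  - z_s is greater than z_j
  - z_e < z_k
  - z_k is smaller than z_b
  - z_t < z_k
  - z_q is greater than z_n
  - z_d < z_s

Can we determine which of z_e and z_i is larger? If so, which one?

Following every chain through z_e: above z_e we get z_k, z_b, z_f; below z_e we get z_j, z_t, z_d.
z_i is not reached, and no chain runs the other way from z_i to z_e.
So the given relations leave the order of z_e and z_i undetermined.

undetermined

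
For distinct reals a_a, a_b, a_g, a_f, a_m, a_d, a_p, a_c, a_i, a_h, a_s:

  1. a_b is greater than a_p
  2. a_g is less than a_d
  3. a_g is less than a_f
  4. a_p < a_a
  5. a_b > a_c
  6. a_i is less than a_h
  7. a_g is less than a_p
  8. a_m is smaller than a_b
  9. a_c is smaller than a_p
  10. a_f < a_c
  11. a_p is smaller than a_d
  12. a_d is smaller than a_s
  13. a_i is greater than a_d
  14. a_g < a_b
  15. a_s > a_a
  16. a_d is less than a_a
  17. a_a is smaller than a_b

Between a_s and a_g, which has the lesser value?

a_g

Following the relations from a_g: a_g < a_f < a_c < a_p < a_a < a_s.
So a_g < a_s; a_g is the smaller of the two.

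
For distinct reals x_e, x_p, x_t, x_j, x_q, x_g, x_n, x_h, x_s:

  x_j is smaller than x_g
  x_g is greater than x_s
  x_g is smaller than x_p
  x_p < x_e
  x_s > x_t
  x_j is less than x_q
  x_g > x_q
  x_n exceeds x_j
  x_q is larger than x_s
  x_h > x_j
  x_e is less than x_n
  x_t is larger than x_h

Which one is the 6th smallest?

Piecing the relations together gives one ordering: x_j < x_h < x_t < x_s < x_q < x_g < x_p < x_e < x_n.
The 6th smallest is x_g.

x_g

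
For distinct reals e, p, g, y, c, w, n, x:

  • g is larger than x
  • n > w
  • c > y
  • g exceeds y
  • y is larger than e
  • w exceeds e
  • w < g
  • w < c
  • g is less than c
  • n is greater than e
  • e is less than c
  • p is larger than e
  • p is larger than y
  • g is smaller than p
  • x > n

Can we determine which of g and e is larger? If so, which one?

e < w < n < x < g, by transitivity through w, n, x.
So g is larger.

g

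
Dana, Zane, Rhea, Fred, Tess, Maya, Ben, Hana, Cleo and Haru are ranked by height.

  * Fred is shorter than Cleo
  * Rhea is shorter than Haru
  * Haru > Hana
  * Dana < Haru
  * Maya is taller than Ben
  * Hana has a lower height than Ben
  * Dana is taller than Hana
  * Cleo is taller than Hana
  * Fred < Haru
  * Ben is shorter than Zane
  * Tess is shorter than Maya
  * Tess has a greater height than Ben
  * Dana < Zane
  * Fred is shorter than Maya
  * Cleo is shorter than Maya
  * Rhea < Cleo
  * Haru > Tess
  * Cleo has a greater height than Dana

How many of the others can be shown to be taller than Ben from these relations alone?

From Ben the given relations immediately reach Zane, Tess, Maya.
From those, Haru — 4 in total.
No other element is forced above Ben by the given relations, so the count is 4.

4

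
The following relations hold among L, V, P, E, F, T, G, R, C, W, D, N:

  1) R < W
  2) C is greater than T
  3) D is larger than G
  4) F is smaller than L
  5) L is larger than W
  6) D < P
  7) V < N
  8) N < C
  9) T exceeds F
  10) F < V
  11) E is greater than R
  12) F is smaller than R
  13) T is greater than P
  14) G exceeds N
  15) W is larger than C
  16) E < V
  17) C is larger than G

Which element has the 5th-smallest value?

The consecutive relations fix a unique order: F < R < E < V < N < G < D < P < T < C < W < L.
The 5th smallest is N.

N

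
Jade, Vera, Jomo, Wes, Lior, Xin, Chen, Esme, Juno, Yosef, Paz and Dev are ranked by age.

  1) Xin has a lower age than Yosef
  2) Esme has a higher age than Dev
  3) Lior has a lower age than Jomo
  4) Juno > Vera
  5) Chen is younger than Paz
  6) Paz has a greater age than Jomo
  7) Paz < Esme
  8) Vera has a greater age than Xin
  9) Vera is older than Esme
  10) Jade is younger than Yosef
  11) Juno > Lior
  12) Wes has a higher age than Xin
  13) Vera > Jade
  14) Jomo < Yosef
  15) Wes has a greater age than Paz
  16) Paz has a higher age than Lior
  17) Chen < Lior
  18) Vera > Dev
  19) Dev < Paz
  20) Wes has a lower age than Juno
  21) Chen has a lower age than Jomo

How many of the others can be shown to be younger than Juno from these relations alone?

From Juno the given relations immediately reach Lior, Wes, Vera.
From those, Dev, Chen, Jade, Paz, Xin, Esme — 9 in total.
From those, Jomo — 10 in total.
No other element is forced below Juno by the given relations, so the count is 10.

10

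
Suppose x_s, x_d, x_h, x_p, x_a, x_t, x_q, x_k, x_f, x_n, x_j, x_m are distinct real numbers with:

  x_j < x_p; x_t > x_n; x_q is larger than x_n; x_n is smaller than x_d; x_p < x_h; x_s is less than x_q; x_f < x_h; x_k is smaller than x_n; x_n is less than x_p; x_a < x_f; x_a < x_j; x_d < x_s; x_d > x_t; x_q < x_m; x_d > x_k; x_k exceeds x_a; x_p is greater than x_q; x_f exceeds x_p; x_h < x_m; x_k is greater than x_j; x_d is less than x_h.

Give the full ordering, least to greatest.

Each adjacent pair is fixed by a given relation: x_a < x_j; x_j < x_k; x_k < x_n; x_n < x_t; x_t < x_d; x_d < x_s; x_s < x_q; x_q < x_p; x_p < x_f; x_f < x_h; x_h < x_m. Chaining them end to end gives the full order.

x_a < x_j < x_k < x_n < x_t < x_d < x_s < x_q < x_p < x_f < x_h < x_m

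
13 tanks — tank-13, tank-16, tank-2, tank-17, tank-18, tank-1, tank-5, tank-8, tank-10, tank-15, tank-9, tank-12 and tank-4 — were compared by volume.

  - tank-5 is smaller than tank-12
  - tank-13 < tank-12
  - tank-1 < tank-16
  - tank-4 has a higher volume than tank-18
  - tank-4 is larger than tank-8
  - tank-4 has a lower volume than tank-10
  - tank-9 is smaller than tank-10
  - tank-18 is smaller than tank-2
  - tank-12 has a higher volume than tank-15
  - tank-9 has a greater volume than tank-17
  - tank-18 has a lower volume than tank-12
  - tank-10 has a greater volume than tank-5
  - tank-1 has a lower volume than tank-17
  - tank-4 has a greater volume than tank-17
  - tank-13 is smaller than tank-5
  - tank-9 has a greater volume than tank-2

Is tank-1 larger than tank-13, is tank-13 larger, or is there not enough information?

Following every chain through tank-1: above tank-1 we get tank-17, tank-16, tank-9, tank-4, tank-10.
tank-13 is not reached, and no chain runs the other way from tank-13 to tank-1.
So the given relations leave the order of tank-1 and tank-13 undetermined.

undetermined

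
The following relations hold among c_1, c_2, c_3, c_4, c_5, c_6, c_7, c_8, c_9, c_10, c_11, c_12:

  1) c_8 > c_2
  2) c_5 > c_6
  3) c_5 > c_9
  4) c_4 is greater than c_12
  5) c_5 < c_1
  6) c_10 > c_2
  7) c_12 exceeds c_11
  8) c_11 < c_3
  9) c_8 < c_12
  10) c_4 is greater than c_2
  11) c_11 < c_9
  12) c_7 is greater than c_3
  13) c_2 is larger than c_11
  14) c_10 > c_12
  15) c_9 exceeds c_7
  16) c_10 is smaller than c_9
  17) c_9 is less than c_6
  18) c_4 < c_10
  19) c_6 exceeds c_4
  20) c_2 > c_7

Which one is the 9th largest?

c_2

Piecing the relations together gives one ordering: c_11 < c_3 < c_7 < c_2 < c_8 < c_12 < c_4 < c_10 < c_9 < c_6 < c_5 < c_1.
The 9th largest is c_2.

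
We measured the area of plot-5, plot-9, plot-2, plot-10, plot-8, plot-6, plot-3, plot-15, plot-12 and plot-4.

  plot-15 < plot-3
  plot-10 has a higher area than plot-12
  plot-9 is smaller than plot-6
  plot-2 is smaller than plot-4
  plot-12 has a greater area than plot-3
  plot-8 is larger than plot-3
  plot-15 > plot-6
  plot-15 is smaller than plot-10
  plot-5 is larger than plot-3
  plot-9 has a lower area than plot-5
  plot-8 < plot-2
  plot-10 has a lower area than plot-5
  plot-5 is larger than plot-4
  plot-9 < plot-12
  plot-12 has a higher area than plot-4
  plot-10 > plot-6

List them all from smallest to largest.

The consecutive links are each given: plot-9 < plot-6; plot-6 < plot-15; plot-15 < plot-3; plot-3 < plot-8; plot-8 < plot-2; plot-2 < plot-4; plot-4 < plot-12; plot-12 < plot-10; plot-10 < plot-5.

plot-9 < plot-6 < plot-15 < plot-3 < plot-8 < plot-2 < plot-4 < plot-12 < plot-10 < plot-5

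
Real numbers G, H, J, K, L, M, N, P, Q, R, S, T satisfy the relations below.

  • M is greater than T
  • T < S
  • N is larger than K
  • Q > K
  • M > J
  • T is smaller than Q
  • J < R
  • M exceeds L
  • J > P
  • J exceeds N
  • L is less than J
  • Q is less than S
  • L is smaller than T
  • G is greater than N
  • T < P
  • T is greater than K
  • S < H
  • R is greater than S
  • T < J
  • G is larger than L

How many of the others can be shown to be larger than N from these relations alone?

Directly above N: J, G.
One step further: R, M (4 so far).
No other element is forced above N by the given relations, so the count is 4.

4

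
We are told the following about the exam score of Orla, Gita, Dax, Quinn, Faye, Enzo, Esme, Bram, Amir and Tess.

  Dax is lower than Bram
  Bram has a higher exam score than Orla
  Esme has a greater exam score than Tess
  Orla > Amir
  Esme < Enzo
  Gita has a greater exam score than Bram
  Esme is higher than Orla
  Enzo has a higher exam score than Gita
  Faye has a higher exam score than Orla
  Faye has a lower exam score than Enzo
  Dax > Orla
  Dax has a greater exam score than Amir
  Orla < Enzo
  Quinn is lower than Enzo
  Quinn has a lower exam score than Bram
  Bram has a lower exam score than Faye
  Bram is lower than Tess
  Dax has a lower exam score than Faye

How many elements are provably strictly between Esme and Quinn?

2

Chaining upward from Quinn reaches: Bram, Tess, Faye, Gita, Enzo.
Chaining downward from Esme reaches: Amir, Orla, Dax, Bram, Tess.
Strictly between Quinn and Esme are those in both lists: Bram, Tess — 2 elements.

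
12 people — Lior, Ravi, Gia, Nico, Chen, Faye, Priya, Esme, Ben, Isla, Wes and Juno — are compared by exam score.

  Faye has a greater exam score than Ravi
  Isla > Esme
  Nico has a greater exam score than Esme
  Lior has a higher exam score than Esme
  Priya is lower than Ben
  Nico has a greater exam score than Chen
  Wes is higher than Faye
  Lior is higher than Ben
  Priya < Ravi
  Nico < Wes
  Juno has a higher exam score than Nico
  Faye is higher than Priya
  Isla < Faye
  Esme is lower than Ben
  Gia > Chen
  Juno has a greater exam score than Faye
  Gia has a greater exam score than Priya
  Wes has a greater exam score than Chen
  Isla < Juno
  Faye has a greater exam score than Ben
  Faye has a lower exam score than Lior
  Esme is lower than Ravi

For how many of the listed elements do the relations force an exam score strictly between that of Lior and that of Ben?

1

Chaining upward from Ben reaches: Faye, Wes, Juno.
Chaining downward from Lior reaches: Priya, Esme, Isla, Ravi, Faye.
Strictly between Ben and Lior are those in both lists: Faye — 1 element.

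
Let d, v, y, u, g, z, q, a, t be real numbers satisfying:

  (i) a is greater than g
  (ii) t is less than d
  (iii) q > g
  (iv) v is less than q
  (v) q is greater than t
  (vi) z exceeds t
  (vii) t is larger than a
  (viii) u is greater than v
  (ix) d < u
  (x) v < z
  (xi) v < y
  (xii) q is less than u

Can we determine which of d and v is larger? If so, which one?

undetermined

Following every chain through v: above v we get z, y, q, u.
d is not reached, and no chain runs the other way from d to v.
So the given relations leave the order of v and d undetermined.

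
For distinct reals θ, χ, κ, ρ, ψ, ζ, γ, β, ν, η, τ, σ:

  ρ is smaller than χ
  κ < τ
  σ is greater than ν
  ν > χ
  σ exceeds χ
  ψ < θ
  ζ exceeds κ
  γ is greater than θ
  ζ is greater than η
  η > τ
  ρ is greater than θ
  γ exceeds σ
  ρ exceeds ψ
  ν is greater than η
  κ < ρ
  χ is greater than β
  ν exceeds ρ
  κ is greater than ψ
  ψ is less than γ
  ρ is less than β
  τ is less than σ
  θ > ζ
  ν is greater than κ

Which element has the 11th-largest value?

Piecing the relations together gives one ordering: ψ < κ < τ < η < ζ < θ < ρ < β < χ < ν < σ < γ.
The 11th largest is κ.

κ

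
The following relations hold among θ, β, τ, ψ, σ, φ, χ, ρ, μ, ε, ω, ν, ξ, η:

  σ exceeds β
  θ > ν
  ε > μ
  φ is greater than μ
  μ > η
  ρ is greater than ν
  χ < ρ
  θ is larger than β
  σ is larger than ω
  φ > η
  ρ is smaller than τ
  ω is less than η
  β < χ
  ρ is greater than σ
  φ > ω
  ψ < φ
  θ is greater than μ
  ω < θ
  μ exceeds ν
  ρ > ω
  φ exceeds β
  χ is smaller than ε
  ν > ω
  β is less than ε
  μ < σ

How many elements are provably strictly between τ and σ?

1

Chaining upward from σ reaches: ρ.
Chaining downward from τ reaches: β, ω, χ, η, ν, μ, ρ.
Strictly between σ and τ are those in both lists: ρ — 1 element.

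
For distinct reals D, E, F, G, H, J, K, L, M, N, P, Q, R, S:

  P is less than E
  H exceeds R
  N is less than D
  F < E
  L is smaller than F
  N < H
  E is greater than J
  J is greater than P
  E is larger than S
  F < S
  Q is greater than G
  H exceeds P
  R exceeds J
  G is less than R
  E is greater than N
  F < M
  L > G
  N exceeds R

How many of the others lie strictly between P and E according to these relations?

3

The relations place P below E. An element lies strictly between them when it is forced above P and also forced below E.
Above P: {J, R, N, H, D}. Below E: {G, J, R, L, N, F, S}.
Intersection: {J, R, N} — 3.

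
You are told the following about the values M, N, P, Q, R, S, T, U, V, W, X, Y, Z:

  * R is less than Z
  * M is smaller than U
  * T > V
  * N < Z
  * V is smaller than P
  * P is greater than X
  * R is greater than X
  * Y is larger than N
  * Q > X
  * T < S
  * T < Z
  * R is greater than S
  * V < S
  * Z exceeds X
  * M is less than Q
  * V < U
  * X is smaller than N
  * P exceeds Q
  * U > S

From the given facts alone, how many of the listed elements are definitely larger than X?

The elements the relations force above X are N, R, Y, Q, Z, P — no chain reaches any other.
That is 6.

6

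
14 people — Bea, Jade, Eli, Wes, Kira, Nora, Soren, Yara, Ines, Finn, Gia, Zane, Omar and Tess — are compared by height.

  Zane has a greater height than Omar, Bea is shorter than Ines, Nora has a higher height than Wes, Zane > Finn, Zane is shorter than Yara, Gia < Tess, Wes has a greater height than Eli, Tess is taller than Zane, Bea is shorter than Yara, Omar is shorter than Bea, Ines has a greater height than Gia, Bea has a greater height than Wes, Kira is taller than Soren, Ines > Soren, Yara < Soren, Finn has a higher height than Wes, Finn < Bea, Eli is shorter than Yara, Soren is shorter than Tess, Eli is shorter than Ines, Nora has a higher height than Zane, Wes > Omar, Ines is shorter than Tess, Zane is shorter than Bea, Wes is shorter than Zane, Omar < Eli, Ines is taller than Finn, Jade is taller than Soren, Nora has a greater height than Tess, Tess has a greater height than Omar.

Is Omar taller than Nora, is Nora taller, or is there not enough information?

Nora

Following the relations from Omar: Omar < Eli < Wes < Finn < Zane < Bea < Yara < Soren < Ines < Tess < Nora.
So Nora is taller.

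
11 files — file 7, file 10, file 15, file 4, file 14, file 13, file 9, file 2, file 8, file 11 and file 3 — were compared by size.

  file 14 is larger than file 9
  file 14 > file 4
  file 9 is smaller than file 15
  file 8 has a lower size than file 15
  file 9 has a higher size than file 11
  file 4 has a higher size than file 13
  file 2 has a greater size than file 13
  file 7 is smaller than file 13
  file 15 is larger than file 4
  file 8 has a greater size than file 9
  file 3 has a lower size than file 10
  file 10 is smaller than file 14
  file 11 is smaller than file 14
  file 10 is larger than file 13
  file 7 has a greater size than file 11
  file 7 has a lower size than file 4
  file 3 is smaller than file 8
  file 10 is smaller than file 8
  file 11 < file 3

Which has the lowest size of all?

file 7 is not least since file 11 < file 7; file 13 is not least since file 7 < file 13; file 3 is not least since file 11 < file 3; file 2 is not least since file 13 < file 2; file 9 is not least since file 11 < file 9; file 4 is not least since file 7 < file 4; file 10 is not least since file 3 < file 10; file 8 is not least since file 3 < file 8; file 15 is not least since file 8 < file 15; file 14 is not least since file 9 < file 14.
Only file 11 has nothing below it, so file 11 is the lowest size.

file 11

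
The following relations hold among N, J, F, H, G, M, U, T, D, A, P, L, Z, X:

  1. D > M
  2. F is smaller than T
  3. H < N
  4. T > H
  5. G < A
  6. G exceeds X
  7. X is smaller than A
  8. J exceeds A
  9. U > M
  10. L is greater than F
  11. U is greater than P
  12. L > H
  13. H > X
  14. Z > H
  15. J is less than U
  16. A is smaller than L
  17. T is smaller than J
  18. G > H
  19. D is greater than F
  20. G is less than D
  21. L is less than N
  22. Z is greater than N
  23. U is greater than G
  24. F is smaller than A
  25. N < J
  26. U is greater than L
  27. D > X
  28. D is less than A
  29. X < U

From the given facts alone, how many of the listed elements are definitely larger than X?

10

Directly above X: H, G, D, A, U.
One step further: T, L, N, Z, J (10 so far).
No other element is forced above X by the given relations, so the count is 10.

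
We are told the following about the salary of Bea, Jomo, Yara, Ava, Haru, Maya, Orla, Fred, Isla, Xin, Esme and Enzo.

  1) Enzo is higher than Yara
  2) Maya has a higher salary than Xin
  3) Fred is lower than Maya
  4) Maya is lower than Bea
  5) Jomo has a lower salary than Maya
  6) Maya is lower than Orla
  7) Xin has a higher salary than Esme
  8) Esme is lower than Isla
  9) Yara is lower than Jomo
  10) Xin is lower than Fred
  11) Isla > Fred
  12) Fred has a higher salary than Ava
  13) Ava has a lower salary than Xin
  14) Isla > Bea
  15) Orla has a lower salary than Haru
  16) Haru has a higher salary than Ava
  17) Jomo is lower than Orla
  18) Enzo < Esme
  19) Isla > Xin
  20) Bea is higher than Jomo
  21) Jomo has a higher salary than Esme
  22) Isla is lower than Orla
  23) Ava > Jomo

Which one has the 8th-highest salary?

Ava

Piecing the relations together gives one ordering: Yara < Enzo < Esme < Jomo < Ava < Xin < Fred < Maya < Bea < Isla < Orla < Haru.
The 8th largest is Ava.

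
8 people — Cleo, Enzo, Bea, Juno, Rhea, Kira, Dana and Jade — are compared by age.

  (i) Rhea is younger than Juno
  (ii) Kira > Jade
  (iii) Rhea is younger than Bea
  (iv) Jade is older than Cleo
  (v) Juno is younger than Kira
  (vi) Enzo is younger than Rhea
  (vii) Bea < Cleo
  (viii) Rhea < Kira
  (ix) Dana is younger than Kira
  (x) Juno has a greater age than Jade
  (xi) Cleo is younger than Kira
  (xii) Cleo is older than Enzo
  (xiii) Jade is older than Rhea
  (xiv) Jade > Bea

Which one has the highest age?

Chaining downward from Kira: directly below it, Dana, Rhea, Cleo, Jade, Juno; then Enzo, Bea.
That covers every other element, and nothing is given above Kira, so Kira is the highest age.

Kira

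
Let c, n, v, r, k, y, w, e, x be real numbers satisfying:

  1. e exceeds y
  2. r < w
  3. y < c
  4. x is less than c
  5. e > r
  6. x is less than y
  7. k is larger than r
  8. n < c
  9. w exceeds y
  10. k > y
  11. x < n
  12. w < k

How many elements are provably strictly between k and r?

1

The relations place r below k. An element lies strictly between them when it is forced above r and also forced below k.
Above r: {w, e}. Below k: {x, y, w}.
Intersection: {w} — 1.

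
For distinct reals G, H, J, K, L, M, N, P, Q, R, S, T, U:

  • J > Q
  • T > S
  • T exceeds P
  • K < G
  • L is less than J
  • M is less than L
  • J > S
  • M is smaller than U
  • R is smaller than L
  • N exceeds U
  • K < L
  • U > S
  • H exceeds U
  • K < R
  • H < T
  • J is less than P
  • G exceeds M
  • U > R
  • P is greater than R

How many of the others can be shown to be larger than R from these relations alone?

From R the given relations immediately reach L, U, P.
From those, N, J, H, T — 7 in total.
No other element is forced above R by the given relations, so the count is 7.

7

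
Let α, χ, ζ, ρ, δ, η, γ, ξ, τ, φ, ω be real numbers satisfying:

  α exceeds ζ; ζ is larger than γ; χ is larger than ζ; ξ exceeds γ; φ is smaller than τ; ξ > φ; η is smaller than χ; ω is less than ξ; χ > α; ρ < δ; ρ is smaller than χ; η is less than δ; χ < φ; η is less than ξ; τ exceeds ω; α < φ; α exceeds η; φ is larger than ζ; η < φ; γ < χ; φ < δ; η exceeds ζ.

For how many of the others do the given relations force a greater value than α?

5

From α the given relations immediately reach χ, φ.
From those, δ, τ, ξ — 5 in total.
Nothing else is reachable above α; 5 in all.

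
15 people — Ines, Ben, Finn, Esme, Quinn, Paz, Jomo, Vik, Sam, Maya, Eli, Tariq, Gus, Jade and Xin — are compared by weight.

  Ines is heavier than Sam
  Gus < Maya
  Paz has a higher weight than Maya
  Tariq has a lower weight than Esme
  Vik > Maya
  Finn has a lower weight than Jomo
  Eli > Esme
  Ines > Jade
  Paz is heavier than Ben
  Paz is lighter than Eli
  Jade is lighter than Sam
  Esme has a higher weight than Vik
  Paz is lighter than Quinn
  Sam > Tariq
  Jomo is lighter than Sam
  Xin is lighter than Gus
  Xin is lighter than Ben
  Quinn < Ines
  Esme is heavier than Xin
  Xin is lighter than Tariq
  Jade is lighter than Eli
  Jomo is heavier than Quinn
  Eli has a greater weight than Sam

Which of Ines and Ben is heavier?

Ben < Paz < Quinn < Jomo < Sam < Ines, by transitivity through Paz, Quinn, Jomo, Sam.
So Ben < Ines; Ines is the heavier of the two.

Ines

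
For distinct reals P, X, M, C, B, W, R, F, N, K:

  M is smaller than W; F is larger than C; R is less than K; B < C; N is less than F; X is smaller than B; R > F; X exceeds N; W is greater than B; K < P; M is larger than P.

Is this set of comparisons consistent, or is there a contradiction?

Every relation is compatible with N < X < B < C < F < R < K < P < M < W; the set is consistent.

consistent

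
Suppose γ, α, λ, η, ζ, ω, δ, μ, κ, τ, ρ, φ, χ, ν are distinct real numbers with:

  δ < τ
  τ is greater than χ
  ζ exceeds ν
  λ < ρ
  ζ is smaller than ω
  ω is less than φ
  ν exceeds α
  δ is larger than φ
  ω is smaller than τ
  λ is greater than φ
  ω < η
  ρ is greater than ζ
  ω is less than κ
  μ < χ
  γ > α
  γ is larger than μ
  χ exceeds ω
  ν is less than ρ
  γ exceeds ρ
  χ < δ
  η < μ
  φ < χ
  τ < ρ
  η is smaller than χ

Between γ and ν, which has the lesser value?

The relevant relations are ν < ζ; ζ < ω; ω < η; η < μ; μ < χ; χ < δ; δ < τ; τ < ρ; ρ < γ.
Chaining these gives ν < ζ < ω < η < μ < χ < δ < τ < ρ < γ.
So ν < γ; ν is the smaller of the two.

ν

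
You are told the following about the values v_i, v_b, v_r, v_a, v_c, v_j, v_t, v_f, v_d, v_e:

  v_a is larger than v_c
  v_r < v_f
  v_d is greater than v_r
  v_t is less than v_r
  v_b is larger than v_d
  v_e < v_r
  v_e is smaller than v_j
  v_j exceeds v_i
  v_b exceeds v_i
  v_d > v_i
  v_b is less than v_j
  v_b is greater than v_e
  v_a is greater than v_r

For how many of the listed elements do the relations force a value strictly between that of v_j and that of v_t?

Chaining upward from v_t reaches: v_r, v_d, v_b, v_f, v_a.
Chaining downward from v_j reaches: v_i, v_e, v_r, v_d, v_b.
Strictly between v_t and v_j are those in both lists: v_r, v_d, v_b — 3 elements.

3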